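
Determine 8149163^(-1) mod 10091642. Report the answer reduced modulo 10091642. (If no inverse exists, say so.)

Euclidean algorithm on 10091642, 8149163:
10091642 = 1·8149163 + 1942479
8149163 = 4·1942479 + 379247
1942479 = 5·379247 + 46244
379247 = 8·46244 + 9295
46244 = 4·9295 + 9064
9295 = 1·9064 + 231
9064 = 39·231 + 55
231 = 4·55 + 11
55 = 5·11 + 0
The gcd is 11, not 1, hence no inverse exists.

no inverse exists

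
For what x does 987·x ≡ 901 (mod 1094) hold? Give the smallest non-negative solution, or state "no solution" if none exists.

First find gcd(987, 1094):
1094 = 1·987 + 107
987 = 9·107 + 24
107 = 4·24 + 11
24 = 2·11 + 2
11 = 5·2 + 1
2 = 2·1 + 0
gcd = 1, so a unique solution mod 1094 exists.
Back-substitute for the Bézout coefficients:
1 = 11 − 5·2
1 = −5·24 + 11·11
1 = 11·107 − 49·24
1 = −49·987 + 452·107
1 = 452·1094 − 501·987
So 987·(-501) ≡ 1 (mod 1094), giving 987⁻¹ ≡ 593.
x ≡ 987⁻¹·901 ≡ 593·901 ≡ 421 (mod 1094).

421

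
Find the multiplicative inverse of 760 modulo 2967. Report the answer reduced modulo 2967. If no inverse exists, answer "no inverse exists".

Apply the Euclidean algorithm to 2967 and 760:
2967 = 3·760 + 687
760 = 1·687 + 73
687 = 9·73 + 30
73 = 2·30 + 13
30 = 2·13 + 4
13 = 3·4 + 1
4 = 4·1 + 0
Since gcd(760, 2967) = 1, back-substitute to write 1 as a combination:
1 = 13 − 3·4
1 = −3·30 + 7·13
1 = 7·73 − 17·30
1 = −17·687 + 160·73
1 = 160·760 − 177·687
1 = −177·2967 + 691·760
So 760·691 ≡ 1 (mod 2967).

691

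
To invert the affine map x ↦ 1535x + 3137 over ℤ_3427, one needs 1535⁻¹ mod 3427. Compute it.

3331

Apply the Euclidean algorithm to 3427 and 1535:
3427 = 2*1535 + 357
1535 = 4*357 + 107
357 = 3*107 + 36
107 = 2*36 + 35
36 = 1*35 + 1
35 = 35*1 + 0
The gcd is 1. Working backward:
1 = 36 − 35
1 = −107 + 3·36
1 = 3·357 − 10·107
1 = −10·1535 + 43·357
1 = 43·3427 − 96·1535
Hence 1535⁻¹ ≡ -96 ≡ 3331 (mod 3427).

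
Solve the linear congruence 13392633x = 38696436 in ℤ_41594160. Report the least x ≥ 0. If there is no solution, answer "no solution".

8029812

First find gcd(13392633, 41594160):
41594160 = 3·13392633 + 1416261
13392633 = 9·1416261 + 646284
1416261 = 2·646284 + 123693
646284 = 5·123693 + 27819
123693 = 4·27819 + 12417
27819 = 2·12417 + 2985
12417 = 4·2985 + 477
2985 = 6·477 + 123
477 = 3·123 + 108
123 = 1·108 + 15
108 = 7·15 + 3
15 = 5·3 + 0
gcd = 3 and 3 | 38696436, so solutions exist. Divide through by 3: 4464211x ≡ 12898812 (mod 13864720).
Now find 4464211⁻¹ mod 13864720:
13864720 = 3·4464211 + 472087
4464211 = 9·472087 + 215428
472087 = 2·215428 + 41231
215428 = 5·41231 + 9273
41231 = 4·9273 + 4139
9273 = 2·4139 + 995
4139 = 4·995 + 159
995 = 6·159 + 41
159 = 3·41 + 36
41 = 1·36 + 5
36 = 7·5 + 1
5 = 5·1 + 0
Back-substitute:
1 = 36 − 7·5
1 = −7·41 + 8·36
1 = 8·159 − 31·41
1 = −31·995 + 194·159
1 = 194·4139 − 807·995
1 = −807·9273 + 1808·4139
1 = 1808·41231 − 8039·9273
1 = −8039·215428 + 42003·41231
1 = 42003·472087 − 92045·215428
1 = −92045·4464211 + 870408·472087
1 = 870408·13864720 − 2703269·4464211
So 4464211·(-2703269) ≡ 1 (mod 13864720), i.e. 4464211⁻¹ ≡ 11161451.
Then x ≡ 11161451·12898812 ≡ 8029812 (mod 13864720); the smallest non-negative solution is x = 8029812.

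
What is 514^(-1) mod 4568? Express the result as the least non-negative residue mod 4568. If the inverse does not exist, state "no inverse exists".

no inverse exists

Compute gcd(514, 4568):
4568 = 8·514 + 456
514 = 1·456 + 58
456 = 7·58 + 50
58 = 1·50 + 8
50 = 6·8 + 2
8 = 4·2 + 0
The gcd is 2, not 1, hence no inverse exists.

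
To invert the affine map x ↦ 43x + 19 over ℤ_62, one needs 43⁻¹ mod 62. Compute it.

13

Extended Euclidean algorithm:
62 = 1×43 + 19
43 = 2×19 + 5
19 = 3×5 + 4
5 = 1×4 + 1
4 = 4×1 + 0
The gcd is 1. Working backward:
1 = 5 − 4
1 = −19 + 4·5
1 = 4·43 − 9·19
1 = −9·62 + 13·43
So 43·13 ≡ 1 (mod 62).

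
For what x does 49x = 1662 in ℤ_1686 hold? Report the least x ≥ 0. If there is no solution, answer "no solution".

First find gcd(49, 1686):
1686 = 34·49 + 20
49 = 2·20 + 9
20 = 2·9 + 2
9 = 4·2 + 1
2 = 2·1 + 0
gcd = 1, so a unique solution mod 1686 exists.
Back-substitute for the Bézout coefficients:
1 = 9 − 4·2
1 = −4·20 + 9·9
1 = 9·49 − 22·20
1 = −22·1686 + 757·49
So 49·(757) ≡ 1 (mod 1686), giving 49⁻¹ ≡ 757.
x ≡ 49⁻¹·1662 ≡ 757·1662 ≡ 378 (mod 1686).

378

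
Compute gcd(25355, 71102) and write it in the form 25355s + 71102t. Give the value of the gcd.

1

Euclidean algorithm:
71102 = 2×25355 + 20392
25355 = 1×20392 + 4963
20392 = 4×4963 + 540
4963 = 9×540 + 103
540 = 5×103 + 25
103 = 4×25 + 3
25 = 8×3 + 1
3 = 3×1 + 0
gcd(25355, 71102) = 1.
Back-substituting:
1 = 25 − 8·3
1 = −8·103 + 33·25
1 = 33·540 − 173·103
1 = −173·4963 + 1590·540
1 = 1590·20392 − 6533·4963
1 = −6533·25355 + 8123·20392
1 = 8123·71102 − 22779·25355
So 1 = (8123)·71102 + (-22779)·25355.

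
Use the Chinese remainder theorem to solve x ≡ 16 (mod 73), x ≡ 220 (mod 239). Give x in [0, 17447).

Write x = 16 + 73·k. Then 73·k ≡ 220 − 16 ≡ 204 (mod 239).
Need 73⁻¹ mod 239. Extended Euclid on (239, 73):
239 = 3*73 + 20
73 = 3*20 + 13
20 = 1*13 + 7
13 = 1*7 + 6
7 = 1*6 + 1
6 = 6*1 + 0
Back-substitute:
1 = 7 − 6
1 = −13 + 2·7
1 = 2·20 − 3·13
1 = −3·73 + 11·20
1 = 11·239 − 36·73
73⁻¹ ≡ 203 (mod 239), so k ≡ 203·204 ≡ 65 (mod 239).
x = 16 + 73·65 = 4761.

4761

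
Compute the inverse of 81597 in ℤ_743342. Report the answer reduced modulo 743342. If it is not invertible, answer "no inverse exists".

Run Euclid on (743342, 81597):
743342 = 9×81597 + 8969
81597 = 9×8969 + 876
8969 = 10×876 + 209
876 = 4×209 + 40
209 = 5×40 + 9
40 = 4×9 + 4
9 = 2×4 + 1
4 = 4×1 + 0
gcd = 1, so the inverse exists. Back-substitute:
1 = 9 − 2·4
1 = −2·40 + 9·9
1 = 9·209 − 47·40
1 = −47·876 + 197·209
1 = 197·8969 − 2017·876
1 = −2017·81597 + 18350·8969
1 = 18350·743342 − 167167·81597
Hence 81597⁻¹ ≡ -167167 ≡ 576175 (mod 743342).

576175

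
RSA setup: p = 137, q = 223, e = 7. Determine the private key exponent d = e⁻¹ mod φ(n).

25879

φ(n) = (p−1)(q−1) = 136·222 = 30192.
Need d with 7·d ≡ 1 (mod 30192). Apply the extended Euclidean algorithm:
30192 = 4313*7 + 1
7 = 7*1 + 0
Back-substitute:
1 = 30192 − 4313·7
So 7·(-4313) ≡ 1 (mod 30192), hence d ≡ -4313 ≡ 25879 (mod 30192).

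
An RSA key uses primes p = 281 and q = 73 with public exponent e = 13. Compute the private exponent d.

φ(n) = (p−1)(q−1) = 280·72 = 20160.
Need d with 13·d ≡ 1 (mod 20160). Apply the extended Euclidean algorithm:
20160 = 1550·13 + 10
13 = 1·10 + 3
10 = 3·3 + 1
3 = 3·1 + 0
Back-substitute:
1 = 10 − 3·3
1 = −3·13 + 4·10
1 = 4·20160 − 6203·13
So 13·(-6203) ≡ 1 (mod 20160), hence d ≡ -6203 ≡ 13957 (mod 20160).

13957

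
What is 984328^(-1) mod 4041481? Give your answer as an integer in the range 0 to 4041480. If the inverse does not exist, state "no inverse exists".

2721634

gcd(4041481, 984328) by repeated division:
4041481 = 4·984328 + 104169
984328 = 9·104169 + 46807
104169 = 2·46807 + 10555
46807 = 4·10555 + 4587
10555 = 2·4587 + 1381
4587 = 3·1381 + 444
1381 = 3·444 + 49
444 = 9·49 + 3
49 = 16·3 + 1
3 = 3·1 + 0
gcd = 1, so the inverse exists. Back-substitute:
1 = 49 − 16·3
1 = −16·444 + 145·49
1 = 145·1381 − 451·444
1 = −451·4587 + 1498·1381
1 = 1498·10555 − 3447·4587
1 = −3447·46807 + 15286·10555
1 = 15286·104169 − 34019·46807
1 = −34019·984328 + 321457·104169
1 = 321457·4041481 − 1319847·984328
So 984328·(-1319847) ≡ 1 (mod 4041481), and -1319847 ≡ 2721634 (mod 4041481).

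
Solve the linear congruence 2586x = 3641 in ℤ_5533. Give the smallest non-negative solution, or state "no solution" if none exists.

363

First find gcd(2586, 5533):
5533 = 2*2586 + 361
2586 = 7*361 + 59
361 = 6*59 + 7
59 = 8*7 + 3
7 = 2*3 + 1
3 = 3*1 + 0
gcd = 1, so a unique solution mod 5533 exists.
Back-substitute for the Bézout coefficients:
1 = 7 − 2·3
1 = −2·59 + 17·7
1 = 17·361 − 104·59
1 = −104·2586 + 745·361
1 = 745·5533 − 1594·2586
So 2586·(-1594) ≡ 1 (mod 5533), giving 2586⁻¹ ≡ 3939.
x ≡ 2586⁻¹·3641 ≡ 3939·3641 ≡ 363 (mod 5533).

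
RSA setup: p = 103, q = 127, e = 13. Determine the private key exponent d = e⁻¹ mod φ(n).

φ(n) = (p−1)(q−1) = 102·126 = 12852.
Need d with 13·d ≡ 1 (mod 12852). Apply the extended Euclidean algorithm:
12852 = 988*13 + 8
13 = 1*8 + 5
8 = 1*5 + 3
5 = 1*3 + 2
3 = 1*2 + 1
2 = 2*1 + 0
Back-substitute:
1 = 3 − 2
1 = −5 + 2·3
1 = 2·8 − 3·5
1 = −3·13 + 5·8
1 = 5·12852 − 4943·13
So 13·(-4943) ≡ 1 (mod 12852), hence d ≡ -4943 ≡ 7909 (mod 12852).

7909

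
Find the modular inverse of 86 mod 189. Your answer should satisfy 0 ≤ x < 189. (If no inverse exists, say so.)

Apply the Euclidean algorithm to 189 and 86:
189 = 2·86 + 17
86 = 5·17 + 1
17 = 17·1 + 0
Since gcd(86, 189) = 1, back-substitute to write 1 as a combination:
1 = 86 − 5·17
1 = −5·189 + 11·86
So 86·11 ≡ 1 (mod 189).

11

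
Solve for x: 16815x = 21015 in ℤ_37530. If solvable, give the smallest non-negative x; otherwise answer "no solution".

1731

First find gcd(16815, 37530):
37530 = 2·16815 + 3900
16815 = 4·3900 + 1215
3900 = 3·1215 + 255
1215 = 4·255 + 195
255 = 1·195 + 60
195 = 3·60 + 15
60 = 4·15 + 0
gcd = 15 and 15 | 21015, so solutions exist. Divide through by 15: 1121x ≡ 1401 (mod 2502).
Now find 1121⁻¹ mod 2502:
2502 = 2×1121 + 260
1121 = 4×260 + 81
260 = 3×81 + 17
81 = 4×17 + 13
17 = 1×13 + 4
13 = 3×4 + 1
4 = 4×1 + 0
Back-substitute:
1 = 13 − 3·4
1 = −3·17 + 4·13
1 = 4·81 − 19·17
1 = −19·260 + 61·81
1 = 61·1121 − 263·260
1 = −263·2502 + 587·1121
So 1121⁻¹ ≡ 587 (mod 2502).
Then x ≡ 587·1401 ≡ 1731 (mod 2502); the smallest non-negative solution is x = 1731.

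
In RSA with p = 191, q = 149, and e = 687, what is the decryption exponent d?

20343

φ(n) = (p−1)(q−1) = 190·148 = 28120.
Need d with 687·d ≡ 1 (mod 28120). Apply the extended Euclidean algorithm:
28120 = 40·687 + 640
687 = 1·640 + 47
640 = 13·47 + 29
47 = 1·29 + 18
29 = 1·18 + 11
18 = 1·11 + 7
11 = 1·7 + 4
7 = 1·4 + 3
4 = 1·3 + 1
3 = 3·1 + 0
Back-substitute:
1 = 4 − 3
1 = −7 + 2·4
1 = 2·11 − 3·7
1 = −3·18 + 5·11
1 = 5·29 − 8·18
1 = −8·47 + 13·29
1 = 13·640 − 177·47
1 = −177·687 + 190·640
1 = 190·28120 − 7777·687
So 687·(-7777) ≡ 1 (mod 28120), hence d ≡ -7777 ≡ 20343 (mod 28120).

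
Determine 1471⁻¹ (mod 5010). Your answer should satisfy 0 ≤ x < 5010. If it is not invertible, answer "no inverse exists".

3961

gcd(5010, 1471) by repeated division:
5010 = 3×1471 + 597
1471 = 2×597 + 277
597 = 2×277 + 43
277 = 6×43 + 19
43 = 2×19 + 5
19 = 3×5 + 4
5 = 1×4 + 1
4 = 4×1 + 0
Since gcd(1471, 5010) = 1, back-substitute to write 1 as a combination:
1 = 5 − 4
1 = −19 + 4·5
1 = 4·43 − 9·19
1 = −9·277 + 58·43
1 = 58·597 − 125·277
1 = −125·1471 + 308·597
1 = 308·5010 − 1049·1471
So 1471·(-1049) ≡ 1 (mod 5010), and -1049 ≡ 3961 (mod 5010).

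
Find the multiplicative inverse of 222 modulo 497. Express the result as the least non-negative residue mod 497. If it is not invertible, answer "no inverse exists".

150

Apply the Euclidean algorithm to 497 and 222:
497 = 2·222 + 53
222 = 4·53 + 10
53 = 5·10 + 3
10 = 3·3 + 1
3 = 3·1 + 0
gcd = 1, so the inverse exists. Back-substitute:
1 = 10 − 3·3
1 = −3·53 + 16·10
1 = 16·222 − 67·53
1 = −67·497 + 150·222
So 222·150 ≡ 1 (mod 497).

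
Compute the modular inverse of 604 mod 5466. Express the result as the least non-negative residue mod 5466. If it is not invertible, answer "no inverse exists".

Compute gcd(604, 5466):
5466 = 9·604 + 30
604 = 20·30 + 4
30 = 7·4 + 2
4 = 2·2 + 0
gcd(604, 5466) = 2 ≠ 1, so 604 has no multiplicative inverse modulo 5466.

no inverse exists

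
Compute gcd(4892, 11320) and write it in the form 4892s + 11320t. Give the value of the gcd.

4

Apply Euclid's algorithm to 11320 and 4892:
11320 = 2×4892 + 1536
4892 = 3×1536 + 284
1536 = 5×284 + 116
284 = 2×116 + 52
116 = 2×52 + 12
52 = 4×12 + 4
12 = 3×4 + 0
gcd(4892, 11320) = 4.
Working backward:
4 = 52 − 4·12
4 = −4·116 + 9·52
4 = 9·284 − 22·116
4 = −22·1536 + 119·284
4 = 119·4892 − 379·1536
4 = −379·11320 + 877·4892
So 4 = (-379)·11320 + (877)·4892.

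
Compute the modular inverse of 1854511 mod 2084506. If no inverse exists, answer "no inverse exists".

1135727

Apply the Euclidean algorithm to 2084506 and 1854511:
2084506 = 1·1854511 + 229995
1854511 = 8·229995 + 14551
229995 = 15·14551 + 11730
14551 = 1·11730 + 2821
11730 = 4·2821 + 446
2821 = 6·446 + 145
446 = 3·145 + 11
145 = 13·11 + 2
11 = 5·2 + 1
2 = 2·1 + 0
The gcd is 1. Working backward:
1 = 11 − 5·2
1 = −5·145 + 66·11
1 = 66·446 − 203·145
1 = −203·2821 + 1284·446
1 = 1284·11730 − 5339·2821
1 = −5339·14551 + 6623·11730
1 = 6623·229995 − 104684·14551
1 = −104684·1854511 + 844095·229995
1 = 844095·2084506 − 948779·1854511
So 1854511·(-948779) ≡ 1 (mod 2084506), and -948779 ≡ 1135727 (mod 2084506).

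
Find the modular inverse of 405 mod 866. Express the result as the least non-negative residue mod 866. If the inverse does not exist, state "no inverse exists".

Apply the Euclidean algorithm to 866 and 405:
866 = 2×405 + 56
405 = 7×56 + 13
56 = 4×13 + 4
13 = 3×4 + 1
4 = 4×1 + 0
The gcd is 1. Working backward:
1 = 13 − 3·4
1 = −3·56 + 13·13
1 = 13·405 − 94·56
1 = −94·866 + 201·405
So 405·201 ≡ 1 (mod 866).

201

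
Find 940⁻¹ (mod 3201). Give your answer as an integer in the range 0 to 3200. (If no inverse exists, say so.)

2176

Extended Euclidean algorithm:
3201 = 3*940 + 381
940 = 2*381 + 178
381 = 2*178 + 25
178 = 7*25 + 3
25 = 8*3 + 1
3 = 3*1 + 0
The gcd is 1. Working backward:
1 = 25 − 8·3
1 = −8·178 + 57·25
1 = 57·381 − 122·178
1 = −122·940 + 301·381
1 = 301·3201 − 1025·940
Hence 940⁻¹ ≡ -1025 ≡ 2176 (mod 3201).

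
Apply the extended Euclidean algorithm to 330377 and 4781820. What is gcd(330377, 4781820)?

1

Euclidean algorithm:
4781820 = 14·330377 + 156542
330377 = 2·156542 + 17293
156542 = 9·17293 + 905
17293 = 19·905 + 98
905 = 9·98 + 23
98 = 4·23 + 6
23 = 3·6 + 5
6 = 1·5 + 1
5 = 5·1 + 0
gcd(330377, 4781820) = 1.
Working backward:
1 = 6 − 5
1 = −23 + 4·6
1 = 4·98 − 17·23
1 = −17·905 + 157·98
1 = 157·17293 − 3000·905
1 = −3000·156542 + 27157·17293
1 = 27157·330377 − 57314·156542
1 = −57314·4781820 + 829553·330377
So 1 = (-57314)·4781820 + (829553)·330377.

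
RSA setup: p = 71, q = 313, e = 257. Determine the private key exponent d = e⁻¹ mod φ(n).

8753

φ(n) = (p−1)(q−1) = 70·312 = 21840.
Need d with 257·d ≡ 1 (mod 21840). Apply the extended Euclidean algorithm:
21840 = 84*257 + 252
257 = 1*252 + 5
252 = 50*5 + 2
5 = 2*2 + 1
2 = 2*1 + 0
Back-substitute:
1 = 5 − 2·2
1 = −2·252 + 101·5
1 = 101·257 − 103·252
1 = −103·21840 + 8753·257
So 257·8753 ≡ 1 (mod 21840), hence d = 8753.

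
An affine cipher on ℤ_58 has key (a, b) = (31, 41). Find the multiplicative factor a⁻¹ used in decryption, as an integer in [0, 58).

Apply the Euclidean algorithm to 58 and 31:
58 = 1·31 + 27
31 = 1·27 + 4
27 = 6·4 + 3
4 = 1·3 + 1
3 = 3·1 + 0
Since gcd(31, 58) = 1, back-substitute to write 1 as a combination:
1 = 4 − 3
1 = −27 + 7·4
1 = 7·31 − 8·27
1 = −8·58 + 15·31
So 31·15 ≡ 1 (mod 58).

15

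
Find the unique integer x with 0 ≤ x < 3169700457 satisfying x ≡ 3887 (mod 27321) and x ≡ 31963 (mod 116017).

Write x = 3887 + 27321·k. Then 27321·k ≡ 31963 − 3887 ≡ 28076 (mod 116017).
Need 27321⁻¹ mod 116017. Extended Euclid on (116017, 27321):
116017 = 4×27321 + 6733
27321 = 4×6733 + 389
6733 = 17×389 + 120
389 = 3×120 + 29
120 = 4×29 + 4
29 = 7×4 + 1
4 = 4×1 + 0
Back-substitute:
1 = 29 − 7·4
1 = −7·120 + 29·29
1 = 29·389 − 94·120
1 = −94·6733 + 1627·389
1 = 1627·27321 − 6602·6733
1 = −6602·116017 + 28035·27321
27321⁻¹ ≡ 28035 (mod 116017), so k ≡ 28035·28076 ≡ 51332 (mod 116017).
x = 3887 + 27321·51332 = 1402445459.

1402445459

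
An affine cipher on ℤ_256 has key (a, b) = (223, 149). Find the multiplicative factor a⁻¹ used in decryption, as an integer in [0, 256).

31

gcd(256, 223) by repeated division:
256 = 1*223 + 33
223 = 6*33 + 25
33 = 1*25 + 8
25 = 3*8 + 1
8 = 8*1 + 0
gcd = 1, so the inverse exists. Back-substitute:
1 = 25 − 3·8
1 = −3·33 + 4·25
1 = 4·223 − 27·33
1 = −27·256 + 31·223
So 223·31 ≡ 1 (mod 256).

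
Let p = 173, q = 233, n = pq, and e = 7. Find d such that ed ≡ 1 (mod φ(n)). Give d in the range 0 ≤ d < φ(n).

φ(n) = (p−1)(q−1) = 172·232 = 39904.
Need d with 7·d ≡ 1 (mod 39904). Apply the extended Euclidean algorithm:
39904 = 5700·7 + 4
7 = 1·4 + 3
4 = 1·3 + 1
3 = 3·1 + 0
Back-substitute:
1 = 4 − 3
1 = −7 + 2·4
1 = 2·39904 − 11401·7
So 7·(-11401) ≡ 1 (mod 39904), hence d ≡ -11401 ≡ 28503 (mod 39904).

28503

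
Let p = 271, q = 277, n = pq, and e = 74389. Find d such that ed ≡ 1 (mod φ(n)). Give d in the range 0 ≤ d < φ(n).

φ(n) = (p−1)(q−1) = 270·276 = 74520.
Need d with 74389·d ≡ 1 (mod 74520). Apply the extended Euclidean algorithm:
74520 = 1×74389 + 131
74389 = 567×131 + 112
131 = 1×112 + 19
112 = 5×19 + 17
19 = 1×17 + 2
17 = 8×2 + 1
2 = 2×1 + 0
Back-substitute:
1 = 17 − 8·2
1 = −8·19 + 9·17
1 = 9·112 − 53·19
1 = −53·131 + 62·112
1 = 62·74389 − 35207·131
1 = −35207·74520 + 35269·74389
So 74389·35269 ≡ 1 (mod 74520), hence d = 35269.

35269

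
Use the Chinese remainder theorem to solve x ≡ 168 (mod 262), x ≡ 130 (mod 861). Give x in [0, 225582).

Write x = 168 + 262·k. Then 262·k ≡ 130 − 168 ≡ 823 (mod 861).
Need 262⁻¹ mod 861. Extended Euclid on (861, 262):
861 = 3*262 + 75
262 = 3*75 + 37
75 = 2*37 + 1
37 = 37*1 + 0
Back-substitute:
1 = 75 − 2·37
1 = −2·262 + 7·75
1 = 7·861 − 23·262
262⁻¹ ≡ 838 (mod 861), so k ≡ 838·823 ≡ 13 (mod 861).
x = 168 + 262·13 = 3574.

3574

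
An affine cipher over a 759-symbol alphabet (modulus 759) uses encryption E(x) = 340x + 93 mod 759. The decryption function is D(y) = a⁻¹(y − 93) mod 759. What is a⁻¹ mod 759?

538

Run Euclid on (759, 340):
759 = 2·340 + 79
340 = 4·79 + 24
79 = 3·24 + 7
24 = 3·7 + 3
7 = 2·3 + 1
3 = 3·1 + 0
Since gcd(340, 759) = 1, back-substitute to write 1 as a combination:
1 = 7 − 2·3
1 = −2·24 + 7·7
1 = 7·79 − 23·24
1 = −23·340 + 99·79
1 = 99·759 − 221·340
Thus 340·(-221) ≡ 1 (mod 759); reducing, -221 mod 759 = 538.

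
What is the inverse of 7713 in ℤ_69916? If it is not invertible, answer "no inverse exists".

Run Euclid on (69916, 7713):
69916 = 9×7713 + 499
7713 = 15×499 + 228
499 = 2×228 + 43
228 = 5×43 + 13
43 = 3×13 + 4
13 = 3×4 + 1
4 = 4×1 + 0
gcd = 1, so the inverse exists. Back-substitute:
1 = 13 − 3·4
1 = −3·43 + 10·13
1 = 10·228 − 53·43
1 = −53·499 + 116·228
1 = 116·7713 − 1793·499
1 = −1793·69916 + 16253·7713
So 7713·16253 ≡ 1 (mod 69916).

16253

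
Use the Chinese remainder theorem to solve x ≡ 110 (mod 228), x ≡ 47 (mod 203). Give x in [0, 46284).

38414

Write x = 110 + 228·k. Then 228·k ≡ 47 − 110 ≡ 140 (mod 203).
Need 228⁻¹ mod 203. Extended Euclid on (203, 25):
203 = 8×25 + 3
25 = 8×3 + 1
3 = 3×1 + 0
Back-substitute:
1 = 25 − 8·3
1 = −8·203 + 65·25
228⁻¹ ≡ 65 (mod 203), so k ≡ 65·140 ≡ 168 (mod 203).
x = 110 + 228·168 = 38414.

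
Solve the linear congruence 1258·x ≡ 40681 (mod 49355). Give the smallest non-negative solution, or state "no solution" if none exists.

22042

First find gcd(1258, 49355):
49355 = 39·1258 + 293
1258 = 4·293 + 86
293 = 3·86 + 35
86 = 2·35 + 16
35 = 2·16 + 3
16 = 5·3 + 1
3 = 3·1 + 0
gcd = 1, so a unique solution mod 49355 exists.
Back-substitute for the Bézout coefficients:
1 = 16 − 5·3
1 = −5·35 + 11·16
1 = 11·86 − 27·35
1 = −27·293 + 92·86
1 = 92·1258 − 395·293
1 = −395·49355 + 15497·1258
So 1258·(15497) ≡ 1 (mod 49355), giving 1258⁻¹ ≡ 15497.
x ≡ 1258⁻¹·40681 ≡ 15497·40681 ≡ 22042 (mod 49355).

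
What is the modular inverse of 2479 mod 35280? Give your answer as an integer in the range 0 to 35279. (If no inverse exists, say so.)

31039

gcd(35280, 2479) by repeated division:
35280 = 14*2479 + 574
2479 = 4*574 + 183
574 = 3*183 + 25
183 = 7*25 + 8
25 = 3*8 + 1
8 = 8*1 + 0
The gcd is 1. Working backward:
1 = 25 − 3·8
1 = −3·183 + 22·25
1 = 22·574 − 69·183
1 = −69·2479 + 298·574
1 = 298·35280 − 4241·2479
So 2479·(-4241) ≡ 1 (mod 35280), and -4241 ≡ 31039 (mod 35280).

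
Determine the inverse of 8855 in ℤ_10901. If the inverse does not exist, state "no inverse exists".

no inverse exists

Compute gcd(8855, 10901):
10901 = 1×8855 + 2046
8855 = 4×2046 + 671
2046 = 3×671 + 33
671 = 20×33 + 11
33 = 3×11 + 0
Since gcd = 11 > 1, 8855 is not a unit mod 10901.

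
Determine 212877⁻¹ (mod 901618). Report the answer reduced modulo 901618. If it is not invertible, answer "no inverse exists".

Apply the Euclidean algorithm to 901618 and 212877:
901618 = 4*212877 + 50110
212877 = 4*50110 + 12437
50110 = 4*12437 + 362
12437 = 34*362 + 129
362 = 2*129 + 104
129 = 1*104 + 25
104 = 4*25 + 4
25 = 6*4 + 1
4 = 4*1 + 0
The gcd is 1. Working backward:
1 = 25 − 6·4
1 = −6·104 + 25·25
1 = 25·129 − 31·104
1 = −31·362 + 87·129
1 = 87·12437 − 2989·362
1 = −2989·50110 + 12043·12437
1 = 12043·212877 − 51161·50110
1 = −51161·901618 + 216687·212877
So 212877·216687 ≡ 1 (mod 901618).

216687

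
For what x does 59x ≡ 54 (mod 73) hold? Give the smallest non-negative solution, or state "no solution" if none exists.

17

First find gcd(59, 73):
73 = 1·59 + 14
59 = 4·14 + 3
14 = 4·3 + 2
3 = 1·2 + 1
2 = 2·1 + 0
gcd = 1, so a unique solution mod 73 exists.
Back-substitute for the Bézout coefficients:
1 = 3 − 2
1 = −14 + 5·3
1 = 5·59 − 21·14
1 = −21·73 + 26·59
So 59·(26) ≡ 1 (mod 73), giving 59⁻¹ ≡ 26.
x ≡ 59⁻¹·54 ≡ 26·54 ≡ 17 (mod 73).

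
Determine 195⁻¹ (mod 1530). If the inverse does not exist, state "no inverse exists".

no inverse exists

Euclidean algorithm on 1530, 195:
1530 = 7*195 + 165
195 = 1*165 + 30
165 = 5*30 + 15
30 = 2*15 + 0
gcd(195, 1530) = 15 ≠ 1, so 195 has no multiplicative inverse modulo 1530.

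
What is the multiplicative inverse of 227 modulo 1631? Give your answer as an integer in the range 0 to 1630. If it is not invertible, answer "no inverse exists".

194

Extended Euclidean algorithm:
1631 = 7*227 + 42
227 = 5*42 + 17
42 = 2*17 + 8
17 = 2*8 + 1
8 = 8*1 + 0
Since gcd(227, 1631) = 1, back-substitute to write 1 as a combination:
1 = 17 − 2·8
1 = −2·42 + 5·17
1 = 5·227 − 27·42
1 = −27·1631 + 194·227
So 227·194 ≡ 1 (mod 1631).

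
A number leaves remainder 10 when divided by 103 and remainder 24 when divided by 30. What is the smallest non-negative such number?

834

Write x = 10 + 103·k. Then 103·k ≡ 24 − 10 ≡ 14 (mod 30).
Need 103⁻¹ mod 30. Extended Euclid on (30, 13):
30 = 2*13 + 4
13 = 3*4 + 1
4 = 4*1 + 0
Back-substitute:
1 = 13 − 3·4
1 = −3·30 + 7·13
103⁻¹ ≡ 7 (mod 30), so k ≡ 7·14 ≡ 8 (mod 30).
x = 10 + 103·8 = 834.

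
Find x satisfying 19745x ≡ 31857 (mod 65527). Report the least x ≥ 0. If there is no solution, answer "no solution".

no solution

gcd(19745, 65527):
65527 = 3*19745 + 6292
19745 = 3*6292 + 869
6292 = 7*869 + 209
869 = 4*209 + 33
209 = 6*33 + 11
33 = 3*11 + 0
gcd = 11, but 11 ∤ 31857, so the congruence has no solution.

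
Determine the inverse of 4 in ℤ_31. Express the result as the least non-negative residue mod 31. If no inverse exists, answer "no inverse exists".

8

gcd(31, 4) by repeated division:
31 = 7×4 + 3
4 = 1×3 + 1
3 = 3×1 + 0
gcd = 1, so the inverse exists. Back-substitute:
1 = 4 − 3
1 = −31 + 8·4
So 4·8 ≡ 1 (mod 31).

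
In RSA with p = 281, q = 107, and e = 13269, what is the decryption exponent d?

φ(n) = (p−1)(q−1) = 280·106 = 29680.
Need d with 13269·d ≡ 1 (mod 29680). Apply the extended Euclidean algorithm:
29680 = 2×13269 + 3142
13269 = 4×3142 + 701
3142 = 4×701 + 338
701 = 2×338 + 25
338 = 13×25 + 13
25 = 1×13 + 12
13 = 1×12 + 1
12 = 12×1 + 0
Back-substitute:
1 = 13 − 12
1 = −25 + 2·13
1 = 2·338 − 27·25
1 = −27·701 + 56·338
1 = 56·3142 − 251·701
1 = −251·13269 + 1060·3142
1 = 1060·29680 − 2371·13269
So 13269·(-2371) ≡ 1 (mod 29680), hence d ≡ -2371 ≡ 27309 (mod 29680).

27309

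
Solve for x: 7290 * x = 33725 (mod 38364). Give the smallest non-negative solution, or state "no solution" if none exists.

no solution

gcd(7290, 38364):
38364 = 5×7290 + 1914
7290 = 3×1914 + 1548
1914 = 1×1548 + 366
1548 = 4×366 + 84
366 = 4×84 + 30
84 = 2×30 + 24
30 = 1×24 + 6
24 = 4×6 + 0
gcd = 6, but 6 ∤ 33725, so the congruence has no solution.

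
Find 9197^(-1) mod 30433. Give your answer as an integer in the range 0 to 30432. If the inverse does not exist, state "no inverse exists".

14831

gcd(30433, 9197) by repeated division:
30433 = 3*9197 + 2842
9197 = 3*2842 + 671
2842 = 4*671 + 158
671 = 4*158 + 39
158 = 4*39 + 2
39 = 19*2 + 1
2 = 2*1 + 0
The gcd is 1. Working backward:
1 = 39 − 19·2
1 = −19·158 + 77·39
1 = 77·671 − 327·158
1 = −327·2842 + 1385·671
1 = 1385·9197 − 4482·2842
1 = −4482·30433 + 14831·9197
So 9197·14831 ≡ 1 (mod 30433).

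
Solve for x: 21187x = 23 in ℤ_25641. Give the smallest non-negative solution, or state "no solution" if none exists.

First find gcd(21187, 25641):
25641 = 1*21187 + 4454
21187 = 4*4454 + 3371
4454 = 1*3371 + 1083
3371 = 3*1083 + 122
1083 = 8*122 + 107
122 = 1*107 + 15
107 = 7*15 + 2
15 = 7*2 + 1
2 = 2*1 + 0
gcd = 1, so a unique solution mod 25641 exists.
Back-substitute for the Bézout coefficients:
1 = 15 − 7·2
1 = −7·107 + 50·15
1 = 50·122 − 57·107
1 = −57·1083 + 506·122
1 = 506·3371 − 1575·1083
1 = −1575·4454 + 2081·3371
1 = 2081·21187 − 9899·4454
1 = −9899·25641 + 11980·21187
So 21187·(11980) ≡ 1 (mod 25641), giving 21187⁻¹ ≡ 11980.
x ≡ 21187⁻¹·23 ≡ 11980·23 ≡ 19130 (mod 25641).

19130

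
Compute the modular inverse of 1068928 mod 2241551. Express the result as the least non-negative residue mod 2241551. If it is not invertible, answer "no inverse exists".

Extended Euclidean algorithm:
2241551 = 2*1068928 + 103695
1068928 = 10*103695 + 31978
103695 = 3*31978 + 7761
31978 = 4*7761 + 934
7761 = 8*934 + 289
934 = 3*289 + 67
289 = 4*67 + 21
67 = 3*21 + 4
21 = 5*4 + 1
4 = 4*1 + 0
gcd = 1, so the inverse exists. Back-substitute:
1 = 21 − 5·4
1 = −5·67 + 16·21
1 = 16·289 − 69·67
1 = −69·934 + 223·289
1 = 223·7761 − 1853·934
1 = −1853·31978 + 7635·7761
1 = 7635·103695 − 24758·31978
1 = −24758·1068928 + 255215·103695
1 = 255215·2241551 − 535188·1068928
Thus 1068928·(-535188) ≡ 1 (mod 2241551); reducing, -535188 mod 2241551 = 1706363.

1706363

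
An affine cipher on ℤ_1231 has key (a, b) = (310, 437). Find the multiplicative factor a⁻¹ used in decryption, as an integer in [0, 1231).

Apply the Euclidean algorithm to 1231 and 310:
1231 = 3×310 + 301
310 = 1×301 + 9
301 = 33×9 + 4
9 = 2×4 + 1
4 = 4×1 + 0
The gcd is 1. Working backward:
1 = 9 − 2·4
1 = −2·301 + 67·9
1 = 67·310 − 69·301
1 = −69·1231 + 274·310
So 310·274 ≡ 1 (mod 1231).

274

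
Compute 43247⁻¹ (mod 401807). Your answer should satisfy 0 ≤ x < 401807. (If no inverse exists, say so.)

98057

gcd(401807, 43247) by repeated division:
401807 = 9×43247 + 12584
43247 = 3×12584 + 5495
12584 = 2×5495 + 1594
5495 = 3×1594 + 713
1594 = 2×713 + 168
713 = 4×168 + 41
168 = 4×41 + 4
41 = 10×4 + 1
4 = 4×1 + 0
The gcd is 1. Working backward:
1 = 41 − 10·4
1 = −10·168 + 41·41
1 = 41·713 − 174·168
1 = −174·1594 + 389·713
1 = 389·5495 − 1341·1594
1 = −1341·12584 + 3071·5495
1 = 3071·43247 − 10554·12584
1 = −10554·401807 + 98057·43247
So 43247·98057 ≡ 1 (mod 401807).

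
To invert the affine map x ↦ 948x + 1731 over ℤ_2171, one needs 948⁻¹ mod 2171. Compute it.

Extended Euclidean algorithm:
2171 = 2×948 + 275
948 = 3×275 + 123
275 = 2×123 + 29
123 = 4×29 + 7
29 = 4×7 + 1
7 = 7×1 + 0
Since gcd(948, 2171) = 1, back-substitute to write 1 as a combination:
1 = 29 − 4·7
1 = −4·123 + 17·29
1 = 17·275 − 38·123
1 = −38·948 + 131·275
1 = 131·2171 − 300·948
So 948·(-300) ≡ 1 (mod 2171), and -300 ≡ 1871 (mod 2171).

1871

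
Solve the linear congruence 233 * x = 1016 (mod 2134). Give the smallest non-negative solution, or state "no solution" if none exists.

First find gcd(233, 2134):
2134 = 9×233 + 37
233 = 6×37 + 11
37 = 3×11 + 4
11 = 2×4 + 3
4 = 1×3 + 1
3 = 3×1 + 0
gcd = 1, so a unique solution mod 2134 exists.
Back-substitute for the Bézout coefficients:
1 = 4 − 3
1 = −11 + 3·4
1 = 3·37 − 10·11
1 = −10·233 + 63·37
1 = 63·2134 − 577·233
So 233·(-577) ≡ 1 (mod 2134), giving 233⁻¹ ≡ 1557.
x ≡ 233⁻¹·1016 ≡ 1557·1016 ≡ 618 (mod 2134).

618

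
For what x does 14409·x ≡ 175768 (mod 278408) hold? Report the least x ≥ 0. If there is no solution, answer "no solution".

52896

First find gcd(14409, 278408):
278408 = 19*14409 + 4637
14409 = 3*4637 + 498
4637 = 9*498 + 155
498 = 3*155 + 33
155 = 4*33 + 23
33 = 1*23 + 10
23 = 2*10 + 3
10 = 3*3 + 1
3 = 3*1 + 0
gcd = 1, so a unique solution mod 278408 exists.
Back-substitute for the Bézout coefficients:
1 = 10 − 3·3
1 = −3·23 + 7·10
1 = 7·33 − 10·23
1 = −10·155 + 47·33
1 = 47·498 − 151·155
1 = −151·4637 + 1406·498
1 = 1406·14409 − 4369·4637
1 = −4369·278408 + 84417·14409
So 14409·(84417) ≡ 1 (mod 278408), giving 14409⁻¹ ≡ 84417.
x ≡ 14409⁻¹·175768 ≡ 84417·175768 ≡ 52896 (mod 278408).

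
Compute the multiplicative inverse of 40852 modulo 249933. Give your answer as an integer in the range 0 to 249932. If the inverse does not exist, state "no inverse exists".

214369

Apply the Euclidean algorithm to 249933 and 40852:
249933 = 6·40852 + 4821
40852 = 8·4821 + 2284
4821 = 2·2284 + 253
2284 = 9·253 + 7
253 = 36·7 + 1
7 = 7·1 + 0
The gcd is 1. Working backward:
1 = 253 − 36·7
1 = −36·2284 + 325·253
1 = 325·4821 − 686·2284
1 = −686·40852 + 5813·4821
1 = 5813·249933 − 35564·40852
Thus 40852·(-35564) ≡ 1 (mod 249933); reducing, -35564 mod 249933 = 214369.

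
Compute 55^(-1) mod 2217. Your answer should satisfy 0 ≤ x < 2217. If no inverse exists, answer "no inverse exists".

Run Euclid on (2217, 55):
2217 = 40*55 + 17
55 = 3*17 + 4
17 = 4*4 + 1
4 = 4*1 + 0
The gcd is 1. Working backward:
1 = 17 − 4·4
1 = −4·55 + 13·17
1 = 13·2217 − 524·55
Thus 55·(-524) ≡ 1 (mod 2217); reducing, -524 mod 2217 = 1693.

1693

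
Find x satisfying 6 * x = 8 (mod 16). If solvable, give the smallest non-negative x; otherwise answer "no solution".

First find gcd(6, 16):
16 = 2×6 + 4
6 = 1×4 + 2
4 = 2×2 + 0
gcd = 2 and 2 | 8, so solutions exist. Divide through by 2: 3x ≡ 4 (mod 8).
Now find 3⁻¹ mod 8:
8 = 2*3 + 2
3 = 1*2 + 1
2 = 2*1 + 0
Back-substitute:
1 = 3 − 2
1 = −8 + 3·3
So 3⁻¹ ≡ 3 (mod 8).
Then x ≡ 3·4 ≡ 4 (mod 8); the smallest non-negative solution is x = 4.

4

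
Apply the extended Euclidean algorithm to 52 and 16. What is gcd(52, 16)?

Repeated division:
52 = 3×16 + 4
16 = 4×4 + 0
gcd(52, 16) = 4.
Working backward:
4 = 52 − 3·16
So 4 = (1)·52 + (-3)·16.

4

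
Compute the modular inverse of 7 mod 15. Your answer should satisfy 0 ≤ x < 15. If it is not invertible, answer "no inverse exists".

gcd(15, 7) by repeated division:
15 = 2×7 + 1
7 = 7×1 + 0
Since gcd(7, 15) = 1, back-substitute to write 1 as a combination:
1 = 15 − 2·7
Hence 7⁻¹ ≡ -2 ≡ 13 (mod 15).

13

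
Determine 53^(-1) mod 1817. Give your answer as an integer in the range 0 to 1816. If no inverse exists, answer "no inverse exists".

gcd(1817, 53) by repeated division:
1817 = 34·53 + 15
53 = 3·15 + 8
15 = 1·8 + 7
8 = 1·7 + 1
7 = 7·1 + 0
The gcd is 1. Working backward:
1 = 8 − 7
1 = −15 + 2·8
1 = 2·53 − 7·15
1 = −7·1817 + 240·53
So 53·240 ≡ 1 (mod 1817).

240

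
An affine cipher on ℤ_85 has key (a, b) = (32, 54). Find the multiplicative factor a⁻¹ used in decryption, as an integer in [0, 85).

Extended Euclidean algorithm:
85 = 2×32 + 21
32 = 1×21 + 11
21 = 1×11 + 10
11 = 1×10 + 1
10 = 10×1 + 0
gcd = 1, so the inverse exists. Back-substitute:
1 = 11 − 10
1 = −21 + 2·11
1 = 2·32 − 3·21
1 = −3·85 + 8·32
So 32·8 ≡ 1 (mod 85).

8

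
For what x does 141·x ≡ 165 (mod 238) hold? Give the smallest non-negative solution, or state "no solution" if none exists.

First find gcd(141, 238):
238 = 1*141 + 97
141 = 1*97 + 44
97 = 2*44 + 9
44 = 4*9 + 8
9 = 1*8 + 1
8 = 8*1 + 0
gcd = 1, so a unique solution mod 238 exists.
Back-substitute for the Bézout coefficients:
1 = 9 − 8
1 = −44 + 5·9
1 = 5·97 − 11·44
1 = −11·141 + 16·97
1 = 16·238 − 27·141
So 141·(-27) ≡ 1 (mod 238), giving 141⁻¹ ≡ 211.
x ≡ 141⁻¹·165 ≡ 211·165 ≡ 67 (mod 238).

67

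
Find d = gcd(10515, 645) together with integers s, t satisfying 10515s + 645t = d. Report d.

15

Repeated division:
10515 = 16*645 + 195
645 = 3*195 + 60
195 = 3*60 + 15
60 = 4*15 + 0
gcd(10515, 645) = 15.
Back-substituting:
15 = 195 − 3·60
15 = −3·645 + 10·195
15 = 10·10515 − 163·645
So 15 = (10)·10515 + (-163)·645.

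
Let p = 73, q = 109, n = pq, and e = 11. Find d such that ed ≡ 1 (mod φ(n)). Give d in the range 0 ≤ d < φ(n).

φ(n) = (p−1)(q−1) = 72·108 = 7776.
Need d with 11·d ≡ 1 (mod 7776). Apply the extended Euclidean algorithm:
7776 = 706×11 + 10
11 = 1×10 + 1
10 = 10×1 + 0
Back-substitute:
1 = 11 − 10
1 = −7776 + 707·11
So 11·707 ≡ 1 (mod 7776), hence d = 707.

707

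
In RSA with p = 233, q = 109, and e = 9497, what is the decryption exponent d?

18761

φ(n) = (p−1)(q−1) = 232·108 = 25056.
Need d with 9497·d ≡ 1 (mod 25056). Apply the extended Euclidean algorithm:
25056 = 2·9497 + 6062
9497 = 1·6062 + 3435
6062 = 1·3435 + 2627
3435 = 1·2627 + 808
2627 = 3·808 + 203
808 = 3·203 + 199
203 = 1·199 + 4
199 = 49·4 + 3
4 = 1·3 + 1
3 = 3·1 + 0
Back-substitute:
1 = 4 − 3
1 = −199 + 50·4
1 = 50·203 − 51·199
1 = −51·808 + 203·203
1 = 203·2627 − 660·808
1 = −660·3435 + 863·2627
1 = 863·6062 − 1523·3435
1 = −1523·9497 + 2386·6062
1 = 2386·25056 − 6295·9497
So 9497·(-6295) ≡ 1 (mod 25056), hence d ≡ -6295 ≡ 18761 (mod 25056).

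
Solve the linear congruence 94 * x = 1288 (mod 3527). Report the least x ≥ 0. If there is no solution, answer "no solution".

539

First find gcd(94, 3527):
3527 = 37*94 + 49
94 = 1*49 + 45
49 = 1*45 + 4
45 = 11*4 + 1
4 = 4*1 + 0
gcd = 1, so a unique solution mod 3527 exists.
Back-substitute for the Bézout coefficients:
1 = 45 − 11·4
1 = −11·49 + 12·45
1 = 12·94 − 23·49
1 = −23·3527 + 863·94
So 94·(863) ≡ 1 (mod 3527), giving 94⁻¹ ≡ 863.
x ≡ 94⁻¹·1288 ≡ 863·1288 ≡ 539 (mod 3527).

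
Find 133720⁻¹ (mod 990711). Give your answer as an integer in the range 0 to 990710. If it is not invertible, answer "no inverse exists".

961735

gcd(990711, 133720) by repeated division:
990711 = 7×133720 + 54671
133720 = 2×54671 + 24378
54671 = 2×24378 + 5915
24378 = 4×5915 + 718
5915 = 8×718 + 171
718 = 4×171 + 34
171 = 5×34 + 1
34 = 34×1 + 0
The gcd is 1. Working backward:
1 = 171 − 5·34
1 = −5·718 + 21·171
1 = 21·5915 − 173·718
1 = −173·24378 + 713·5915
1 = 713·54671 − 1599·24378
1 = −1599·133720 + 3911·54671
1 = 3911·990711 − 28976·133720
Thus 133720·(-28976) ≡ 1 (mod 990711); reducing, -28976 mod 990711 = 961735.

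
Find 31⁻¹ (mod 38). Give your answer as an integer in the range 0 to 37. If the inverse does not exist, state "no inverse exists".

Extended Euclidean algorithm:
38 = 1*31 + 7
31 = 4*7 + 3
7 = 2*3 + 1
3 = 3*1 + 0
Since gcd(31, 38) = 1, back-substitute to write 1 as a combination:
1 = 7 − 2·3
1 = −2·31 + 9·7
1 = 9·38 − 11·31
So 31·(-11) ≡ 1 (mod 38), and -11 ≡ 27 (mod 38).

27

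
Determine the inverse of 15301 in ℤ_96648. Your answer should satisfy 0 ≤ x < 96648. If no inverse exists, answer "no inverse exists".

gcd(96648, 15301) by repeated division:
96648 = 6·15301 + 4842
15301 = 3·4842 + 775
4842 = 6·775 + 192
775 = 4·192 + 7
192 = 27·7 + 3
7 = 2·3 + 1
3 = 3·1 + 0
gcd = 1, so the inverse exists. Back-substitute:
1 = 7 − 2·3
1 = −2·192 + 55·7
1 = 55·775 − 222·192
1 = −222·4842 + 1387·775
1 = 1387·15301 − 4383·4842
1 = −4383·96648 + 27685·15301
So 15301·27685 ≡ 1 (mod 96648).

27685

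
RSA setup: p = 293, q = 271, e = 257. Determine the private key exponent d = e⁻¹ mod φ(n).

φ(n) = (p−1)(q−1) = 292·270 = 78840.
Need d with 257·d ≡ 1 (mod 78840). Apply the extended Euclidean algorithm:
78840 = 306·257 + 198
257 = 1·198 + 59
198 = 3·59 + 21
59 = 2·21 + 17
21 = 1·17 + 4
17 = 4·4 + 1
4 = 4·1 + 0
Back-substitute:
1 = 17 − 4·4
1 = −4·21 + 5·17
1 = 5·59 − 14·21
1 = −14·198 + 47·59
1 = 47·257 − 61·198
1 = −61·78840 + 18713·257
So 257·18713 ≡ 1 (mod 78840), hence d = 18713.

18713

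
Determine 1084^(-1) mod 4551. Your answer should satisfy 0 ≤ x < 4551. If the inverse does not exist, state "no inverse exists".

Apply the Euclidean algorithm to 4551 and 1084:
4551 = 4×1084 + 215
1084 = 5×215 + 9
215 = 23×9 + 8
9 = 1×8 + 1
8 = 8×1 + 0
Since gcd(1084, 4551) = 1, back-substitute to write 1 as a combination:
1 = 9 − 8
1 = −215 + 24·9
1 = 24·1084 − 121·215
1 = −121·4551 + 508·1084
So 1084·508 ≡ 1 (mod 4551).

508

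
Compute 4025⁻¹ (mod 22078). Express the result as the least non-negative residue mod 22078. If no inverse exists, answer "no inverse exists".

no inverse exists

Compute gcd(4025, 22078):
22078 = 5×4025 + 1953
4025 = 2×1953 + 119
1953 = 16×119 + 49
119 = 2×49 + 21
49 = 2×21 + 7
21 = 3×7 + 0
gcd(4025, 22078) = 7 ≠ 1, so 4025 has no multiplicative inverse modulo 22078.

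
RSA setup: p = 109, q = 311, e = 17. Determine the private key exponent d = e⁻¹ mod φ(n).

φ(n) = (p−1)(q−1) = 108·310 = 33480.
Need d with 17·d ≡ 1 (mod 33480). Apply the extended Euclidean algorithm:
33480 = 1969·17 + 7
17 = 2·7 + 3
7 = 2·3 + 1
3 = 3·1 + 0
Back-substitute:
1 = 7 − 2·3
1 = −2·17 + 5·7
1 = 5·33480 − 9847·17
So 17·(-9847) ≡ 1 (mod 33480), hence d ≡ -9847 ≡ 23633 (mod 33480).

23633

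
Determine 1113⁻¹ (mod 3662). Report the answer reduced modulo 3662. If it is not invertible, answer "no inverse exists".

941

Extended Euclidean algorithm:
3662 = 3*1113 + 323
1113 = 3*323 + 144
323 = 2*144 + 35
144 = 4*35 + 4
35 = 8*4 + 3
4 = 1*3 + 1
3 = 3*1 + 0
gcd = 1, so the inverse exists. Back-substitute:
1 = 4 − 3
1 = −35 + 9·4
1 = 9·144 − 37·35
1 = −37·323 + 83·144
1 = 83·1113 − 286·323
1 = −286·3662 + 941·1113
So 1113·941 ≡ 1 (mod 3662).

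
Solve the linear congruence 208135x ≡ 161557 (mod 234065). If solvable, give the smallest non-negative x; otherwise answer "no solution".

no solution

gcd(208135, 234065):
234065 = 1·208135 + 25930
208135 = 8·25930 + 695
25930 = 37·695 + 215
695 = 3·215 + 50
215 = 4·50 + 15
50 = 3·15 + 5
15 = 3·5 + 0
gcd = 5, but 5 ∤ 161557, so the congruence has no solution.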